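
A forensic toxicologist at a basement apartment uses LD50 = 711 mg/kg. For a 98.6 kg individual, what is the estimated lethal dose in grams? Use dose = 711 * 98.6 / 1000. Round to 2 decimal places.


Lethal dose calculation:
Lethal dose = LD50 * body_weight / 1000
= 711 * 98.6 / 1000
= 70104.6 / 1000
= 70.10 g

70.10


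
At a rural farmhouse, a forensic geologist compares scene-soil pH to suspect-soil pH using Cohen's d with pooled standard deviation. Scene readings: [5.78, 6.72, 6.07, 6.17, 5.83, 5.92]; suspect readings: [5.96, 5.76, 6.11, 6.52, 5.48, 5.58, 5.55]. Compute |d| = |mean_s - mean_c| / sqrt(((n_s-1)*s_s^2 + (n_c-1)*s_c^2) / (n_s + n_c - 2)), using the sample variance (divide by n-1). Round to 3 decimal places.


Pooled-variance Cohen's d for soil pH comparison:
Scene mean = 36.49 / 6 = 6.081667
Suspect mean = 40.96 / 7 = 5.851429
Scene sample variance s_s^2 = 0.119177
Suspect sample variance s_c^2 = 0.139414
Pooled variance = ((n_s-1)*s_s^2 + (n_c-1)*s_c^2) / (n_s + n_c - 2) = 0.130215
Pooled SD = sqrt(0.130215) = 0.360853
Mean difference = 0.230238
|d| = |0.230238| / 0.360853 = 0.638

0.638


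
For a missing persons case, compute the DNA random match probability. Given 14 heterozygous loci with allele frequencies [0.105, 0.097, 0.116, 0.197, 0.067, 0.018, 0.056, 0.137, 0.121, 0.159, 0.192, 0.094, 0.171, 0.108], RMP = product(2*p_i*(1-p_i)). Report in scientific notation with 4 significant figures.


Computing RMP for 14 loci:
Locus 1: 2 * 0.105 * 0.895 = 0.18795
Locus 2: 2 * 0.097 * 0.903 = 0.175182
Locus 3: 2 * 0.116 * 0.884 = 0.205088
Locus 4: 2 * 0.197 * 0.803 = 0.316382
Locus 5: 2 * 0.067 * 0.933 = 0.125022
Locus 6: 2 * 0.018 * 0.982 = 0.035352
Locus 7: 2 * 0.056 * 0.944 = 0.105728
Locus 8: 2 * 0.137 * 0.863 = 0.236462
Locus 9: 2 * 0.121 * 0.879 = 0.212718
Locus 10: 2 * 0.159 * 0.841 = 0.267438
Locus 11: 2 * 0.192 * 0.808 = 0.310272
Locus 12: 2 * 0.094 * 0.906 = 0.170328
Locus 13: 2 * 0.171 * 0.829 = 0.283518
Locus 14: 2 * 0.108 * 0.892 = 0.192672
RMP = 3.877e-11

3.877e-11


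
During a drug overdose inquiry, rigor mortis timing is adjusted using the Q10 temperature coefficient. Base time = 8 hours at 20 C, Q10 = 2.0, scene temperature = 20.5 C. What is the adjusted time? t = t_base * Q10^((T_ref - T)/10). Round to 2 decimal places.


Rigor mortis time adjustment:
Exponent = (T_ref - T_actual) / 10 = (20 - 20.5) / 10 = -0.05
Q10 factor = 2.0^-0.05 = 0.96594
t_adjusted = 8 * 0.96594 = 7.73 hours

7.73


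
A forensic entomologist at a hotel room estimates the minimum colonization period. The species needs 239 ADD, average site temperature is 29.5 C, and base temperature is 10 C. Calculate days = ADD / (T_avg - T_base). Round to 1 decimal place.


Insect development time:
Effective temperature = avg_temp - T_base = 29.5 - 10 = 19.5 C
Days = ADD / effective_temp = 239 / 19.5 = 12.3 days

12.3


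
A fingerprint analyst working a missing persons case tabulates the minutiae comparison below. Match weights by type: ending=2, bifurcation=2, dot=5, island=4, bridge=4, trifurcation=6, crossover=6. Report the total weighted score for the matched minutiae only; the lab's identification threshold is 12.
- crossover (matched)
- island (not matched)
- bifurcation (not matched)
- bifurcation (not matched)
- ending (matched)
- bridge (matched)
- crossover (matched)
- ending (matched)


Weighted minutiae match score:
  crossover: matched, +6 (running total 6)
  island: not matched, +0
  bifurcation: not matched, +0
  bifurcation: not matched, +0
  ending: matched, +2 (running total 8)
  bridge: matched, +4 (running total 12)
  crossover: matched, +6 (running total 18)
  ending: matched, +2 (running total 20)
Total score = 20
Threshold = 12; verdict = identification

20


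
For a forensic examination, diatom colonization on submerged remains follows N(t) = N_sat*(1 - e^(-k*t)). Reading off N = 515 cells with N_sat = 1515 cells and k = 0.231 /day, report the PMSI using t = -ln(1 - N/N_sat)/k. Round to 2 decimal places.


PMSI from diatom colonization curve:
N / N_sat = 515 / 1515 = 0.339934
1 - N/N_sat = 0.660066
ln(1 - N/N_sat) = -0.415415
t = -ln(1 - N/N_sat) / k = -(-0.415415) / 0.231 = 1.80 days

1.80


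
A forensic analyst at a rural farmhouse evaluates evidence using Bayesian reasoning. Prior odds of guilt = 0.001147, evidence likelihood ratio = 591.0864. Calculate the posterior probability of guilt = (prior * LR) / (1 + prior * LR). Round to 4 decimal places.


Bayesian evidence evaluation:
Posterior odds = prior_odds * LR = 0.001147 * 591.0864 = 0.6779761
Posterior probability = posterior_odds / (1 + posterior_odds)
= 0.6779761 / (1 + 0.6779761)
= 0.6779761 / 1.6779761
= 0.4040

0.4040


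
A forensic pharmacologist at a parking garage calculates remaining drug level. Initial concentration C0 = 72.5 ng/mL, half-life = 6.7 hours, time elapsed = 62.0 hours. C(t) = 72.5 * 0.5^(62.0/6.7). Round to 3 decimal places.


Drug concentration decay:
Number of half-lives = t / t_half = 62.0 / 6.7 = 9.253731
Decay factor = 0.5^9.253731 = 0.00163813
C(t) = 72.5 * 0.00163813 = 0.119 ng/mL

0.119


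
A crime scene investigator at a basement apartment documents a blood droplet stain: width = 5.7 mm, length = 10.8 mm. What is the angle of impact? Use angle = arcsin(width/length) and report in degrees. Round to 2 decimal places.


Blood spatter impact angle calculation:
width / length = 5.7 / 10.8 = 0.527778
angle = arcsin(0.527778)
angle = 31.86 degrees

31.86


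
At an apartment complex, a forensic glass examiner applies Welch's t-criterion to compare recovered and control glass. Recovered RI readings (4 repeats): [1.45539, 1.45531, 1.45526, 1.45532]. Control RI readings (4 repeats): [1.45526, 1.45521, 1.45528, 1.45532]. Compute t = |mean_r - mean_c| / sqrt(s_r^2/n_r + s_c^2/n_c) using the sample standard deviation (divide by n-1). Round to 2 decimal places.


Welch's t-criterion for glass RI comparison:
Recovered mean = sum / n_r = 5.82128 / 4 = 1.45532
Control mean = sum / n_c = 5.82107 / 4 = 1.4552675
Recovered sample variance s_r^2 = 2.86667e-09
Control sample variance s_c^2 = 2.09167e-09
Welch SE (unpooled) = sqrt(s_r^2/n_r + s_c^2/n_c) = sqrt(7.16667e-10 + 5.22917e-10) = sqrt(1.23958e-09) = 3.52077e-05
|mean_r - mean_c| = 5.25e-05
t = 5.25e-05 / 3.52077e-05 = 1.49

1.49


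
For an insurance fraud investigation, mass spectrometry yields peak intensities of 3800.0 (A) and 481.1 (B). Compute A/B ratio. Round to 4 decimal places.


Spectral peak ratio:
Peak A = 3800.0 counts
Peak B = 481.1 counts
Ratio = 3800.0 / 481.1 = 7.8986

7.8986


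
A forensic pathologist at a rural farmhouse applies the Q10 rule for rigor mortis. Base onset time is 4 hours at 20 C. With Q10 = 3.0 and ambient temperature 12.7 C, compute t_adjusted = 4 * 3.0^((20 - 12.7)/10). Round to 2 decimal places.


Rigor mortis time adjustment:
Exponent = (T_ref - T_actual) / 10 = (20 - 12.7) / 10 = 0.73
Q10 factor = 3.0^0.73 = 2.22997
t_adjusted = 4 * 2.22997 = 8.92 hours

8.92


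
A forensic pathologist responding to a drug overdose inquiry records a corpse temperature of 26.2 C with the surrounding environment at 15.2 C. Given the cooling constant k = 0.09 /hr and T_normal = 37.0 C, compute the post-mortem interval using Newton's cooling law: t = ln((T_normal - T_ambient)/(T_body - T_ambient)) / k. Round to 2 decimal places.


Using Newton's law of cooling:
t = ln((T_normal - T_ambient) / (T_body - T_ambient)) / k
T_normal - T_ambient = 21.8
T_body - T_ambient = 11.0
Ratio = 1.981818
ln(ratio) = 0.684015
t = 0.684015 / 0.09 = 7.60 hours

7.60


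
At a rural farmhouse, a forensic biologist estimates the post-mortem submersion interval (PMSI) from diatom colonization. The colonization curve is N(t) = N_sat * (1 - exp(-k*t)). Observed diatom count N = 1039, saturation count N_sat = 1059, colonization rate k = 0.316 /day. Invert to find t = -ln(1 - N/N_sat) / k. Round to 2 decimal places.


PMSI from diatom colonization curve:
N / N_sat = 1039 / 1059 = 0.981114
1 - N/N_sat = 0.018886
ln(1 - N/N_sat) = -3.969334
t = -ln(1 - N/N_sat) / k = -(-3.969334) / 0.316 = 12.56 days

12.56


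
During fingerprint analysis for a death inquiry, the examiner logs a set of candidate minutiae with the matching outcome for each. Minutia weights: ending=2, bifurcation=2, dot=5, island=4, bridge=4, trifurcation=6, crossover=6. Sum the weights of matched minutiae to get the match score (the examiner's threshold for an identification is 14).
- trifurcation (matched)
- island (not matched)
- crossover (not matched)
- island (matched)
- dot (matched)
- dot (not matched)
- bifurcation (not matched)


Weighted minutiae match score:
  trifurcation: matched, +6 (running total 6)
  island: not matched, +0
  crossover: not matched, +0
  island: matched, +4 (running total 10)
  dot: matched, +5 (running total 15)
  dot: not matched, +0
  bifurcation: not matched, +0
Total score = 15
Threshold = 14; verdict = identification

15


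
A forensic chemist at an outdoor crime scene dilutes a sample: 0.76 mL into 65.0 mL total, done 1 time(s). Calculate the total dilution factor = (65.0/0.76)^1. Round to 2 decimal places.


Dilution factor calculation:
Single dilution = V_total / V_sample = 65.0 / 0.76 ≈ 85.526316
Number of dilutions = 1
Total DF = (65.0 / 0.76)^1 (full precision, rounded at the end) = 85.53

85.53


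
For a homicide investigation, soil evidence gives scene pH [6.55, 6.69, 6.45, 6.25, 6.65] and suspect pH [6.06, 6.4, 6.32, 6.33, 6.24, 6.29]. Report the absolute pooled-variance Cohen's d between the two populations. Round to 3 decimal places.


Pooled-variance Cohen's d for soil pH comparison:
Scene mean = 32.59 / 5 = 6.518
Suspect mean = 37.64 / 6 = 6.273333
Scene sample variance s_s^2 = 0.03112
Suspect sample variance s_c^2 = 0.013667
Pooled variance = ((n_s-1)*s_s^2 + (n_c-1)*s_c^2) / (n_s + n_c - 2) = 0.021424
Pooled SD = sqrt(0.021424) = 0.146369
Mean difference = 0.244667
|d| = |0.244667| / 0.146369 = 1.672

1.672


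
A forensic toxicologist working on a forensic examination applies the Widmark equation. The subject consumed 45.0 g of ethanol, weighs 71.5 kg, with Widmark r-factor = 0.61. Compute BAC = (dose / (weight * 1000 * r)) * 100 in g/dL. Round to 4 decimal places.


Applying the Widmark formula:
BAC = (dose_g / (body_wt * 1000 * r)) * 100
Denominator = 71.5 * 1000 * 0.61 = 43615
BAC = (45.0 / 43615) * 100
BAC = 0.1032 g/dL

0.1032


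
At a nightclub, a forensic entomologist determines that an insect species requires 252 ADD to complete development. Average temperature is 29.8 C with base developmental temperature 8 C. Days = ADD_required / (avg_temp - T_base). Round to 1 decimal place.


Insect development time:
Effective temperature = avg_temp - T_base = 29.8 - 8 = 21.8 C
Days = ADD / effective_temp = 252 / 21.8 = 11.6 days

11.6


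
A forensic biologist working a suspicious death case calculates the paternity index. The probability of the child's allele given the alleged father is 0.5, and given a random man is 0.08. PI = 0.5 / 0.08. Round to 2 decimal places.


Paternity Index calculation:
PI = P(allele|father) / P(allele|random)
PI = 0.5 / 0.08
PI = 6.25

6.25


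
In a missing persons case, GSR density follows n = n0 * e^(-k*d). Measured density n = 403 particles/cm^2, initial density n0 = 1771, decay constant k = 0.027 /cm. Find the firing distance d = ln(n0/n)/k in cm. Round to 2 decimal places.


GSR distance calculation:
n0/n = 1771 / 403 = 4.394541
ln(n0/n) = 1.480363
d = 1.480363 / 0.027 = 54.83 cm

54.83


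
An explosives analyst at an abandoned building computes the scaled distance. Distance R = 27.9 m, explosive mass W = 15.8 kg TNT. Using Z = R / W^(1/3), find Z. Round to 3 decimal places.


Scaled distance calculation:
W^(1/3) = 15.8^(1/3) = 2.509299
Z = R / W^(1/3) = 27.9 / 2.509299
Z = 11.119 m/kg^(1/3)

11.119


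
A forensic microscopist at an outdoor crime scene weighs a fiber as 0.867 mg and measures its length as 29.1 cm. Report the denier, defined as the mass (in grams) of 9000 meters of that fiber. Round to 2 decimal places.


Denier calculation:
Mass in grams = 0.867 mg / 1000 = 0.000867 g
Length in meters = 29.1 cm / 100 = 0.291 m
Linear density = mass / length = 0.000867 / 0.291 = 0.00297938 g/m
Denier = (g/m) * 9000 = 0.00297938 * 9000 = 26.81

26.81


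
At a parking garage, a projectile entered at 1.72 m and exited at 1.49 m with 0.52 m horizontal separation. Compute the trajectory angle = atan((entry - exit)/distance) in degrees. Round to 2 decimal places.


Bullet trajectory angle:
Height difference = 1.72 - 1.49 = 0.23 m
angle = atan(0.23 / 0.52)
angle = atan(0.442308)
angle = 23.86 degrees

23.86


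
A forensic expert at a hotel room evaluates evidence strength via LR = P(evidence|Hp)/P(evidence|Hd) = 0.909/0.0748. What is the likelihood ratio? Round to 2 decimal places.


Likelihood ratio calculation:
LR = P(E|Hp) / P(E|Hd)
LR = 0.909 / 0.0748
LR = 12.15

12.15


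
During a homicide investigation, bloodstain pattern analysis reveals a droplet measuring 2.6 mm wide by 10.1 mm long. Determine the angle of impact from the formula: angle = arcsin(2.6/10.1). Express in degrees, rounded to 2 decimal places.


Blood spatter impact angle calculation:
width / length = 2.6 / 10.1 = 0.257426
angle = arcsin(0.257426)
angle = 14.92 degrees

14.92


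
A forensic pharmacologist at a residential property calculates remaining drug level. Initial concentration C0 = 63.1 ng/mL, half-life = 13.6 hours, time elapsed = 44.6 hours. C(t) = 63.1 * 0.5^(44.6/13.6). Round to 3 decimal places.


Drug concentration decay:
Number of half-lives = t / t_half = 44.6 / 13.6 = 3.279412
Decay factor = 0.5^3.279412 = 0.10299084
C(t) = 63.1 * 0.10299084 = 6.499 ng/mL

6.499


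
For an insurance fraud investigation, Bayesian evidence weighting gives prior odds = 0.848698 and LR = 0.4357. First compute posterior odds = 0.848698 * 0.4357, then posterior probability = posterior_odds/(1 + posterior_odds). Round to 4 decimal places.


Bayesian evidence evaluation:
Posterior odds = prior_odds * LR = 0.848698 * 0.4357 = 0.3697777
Posterior probability = posterior_odds / (1 + posterior_odds)
= 0.3697777 / (1 + 0.3697777)
= 0.3697777 / 1.3697777
= 0.2700

0.2700


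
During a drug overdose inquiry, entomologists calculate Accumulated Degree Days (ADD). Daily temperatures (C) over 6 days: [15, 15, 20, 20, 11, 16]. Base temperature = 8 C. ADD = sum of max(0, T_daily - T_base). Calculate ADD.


Computing ADD day by day:
Day 1: max(0, 15 - 8) = 7
Day 2: max(0, 15 - 8) = 7
Day 3: max(0, 20 - 8) = 12
Day 4: max(0, 20 - 8) = 12
Day 5: max(0, 11 - 8) = 3
Day 6: max(0, 16 - 8) = 8
Total ADD = 49

49


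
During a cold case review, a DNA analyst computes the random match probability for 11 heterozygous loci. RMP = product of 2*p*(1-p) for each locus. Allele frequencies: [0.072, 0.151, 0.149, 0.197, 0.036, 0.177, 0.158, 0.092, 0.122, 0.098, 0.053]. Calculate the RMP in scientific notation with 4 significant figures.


Computing RMP for 11 loci:
Locus 1: 2 * 0.072 * 0.928 = 0.133632
Locus 2: 2 * 0.151 * 0.849 = 0.256398
Locus 3: 2 * 0.149 * 0.851 = 0.253598
Locus 4: 2 * 0.197 * 0.803 = 0.316382
Locus 5: 2 * 0.036 * 0.964 = 0.069408
Locus 6: 2 * 0.177 * 0.823 = 0.291342
Locus 7: 2 * 0.158 * 0.842 = 0.266072
Locus 8: 2 * 0.092 * 0.908 = 0.167072
Locus 9: 2 * 0.122 * 0.878 = 0.214232
Locus 10: 2 * 0.098 * 0.902 = 0.176792
Locus 11: 2 * 0.053 * 0.947 = 0.100382
RMP = 9.395e-09

9.395e-09


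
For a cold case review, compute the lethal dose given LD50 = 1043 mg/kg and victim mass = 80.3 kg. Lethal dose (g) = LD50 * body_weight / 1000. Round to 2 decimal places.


Lethal dose calculation:
Lethal dose = LD50 * body_weight / 1000
= 1043 * 80.3 / 1000
= 83752.9 / 1000
= 83.75 g

83.75


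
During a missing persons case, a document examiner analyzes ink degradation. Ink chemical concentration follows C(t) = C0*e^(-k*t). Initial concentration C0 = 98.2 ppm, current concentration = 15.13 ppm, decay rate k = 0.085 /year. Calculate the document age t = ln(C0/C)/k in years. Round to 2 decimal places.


Document age estimation:
C0/C = 98.2 / 15.13 = 6.490416
ln(C0/C) = 1.870327
t = 1.870327 / 0.085 = 22.00 years

22.00


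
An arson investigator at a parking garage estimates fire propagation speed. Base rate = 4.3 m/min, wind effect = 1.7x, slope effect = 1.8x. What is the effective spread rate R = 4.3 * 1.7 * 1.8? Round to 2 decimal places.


Fire spread rate calculation:
R = R0 * wind_factor * slope_factor
= 4.3 * 1.7 * 1.8
= 7.31 * 1.8
= 13.16 m/min

13.16


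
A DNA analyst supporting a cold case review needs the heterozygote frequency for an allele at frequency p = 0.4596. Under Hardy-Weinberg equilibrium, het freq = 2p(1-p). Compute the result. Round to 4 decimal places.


Hardy-Weinberg heterozygote frequency:
q = 1 - p = 1 - 0.4596 = 0.5404
2pq = 2 * 0.4596 * 0.5404 = 0.4967

0.4967


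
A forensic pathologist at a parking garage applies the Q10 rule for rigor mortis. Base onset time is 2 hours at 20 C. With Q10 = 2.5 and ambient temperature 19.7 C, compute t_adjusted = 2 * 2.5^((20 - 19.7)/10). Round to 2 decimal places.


Rigor mortis time adjustment:
Exponent = (T_ref - T_actual) / 10 = (20 - 19.7) / 10 = 0.03
Q10 factor = 2.5^0.03 = 1.02787
t_adjusted = 2 * 1.02787 = 2.06 hours

2.06


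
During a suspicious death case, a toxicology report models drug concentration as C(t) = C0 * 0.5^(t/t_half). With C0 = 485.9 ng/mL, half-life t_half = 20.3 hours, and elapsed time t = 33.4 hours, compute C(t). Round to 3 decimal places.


Drug concentration decay:
Number of half-lives = t / t_half = 33.4 / 20.3 = 1.64532
Decay factor = 0.5^1.64532 = 0.31967548
C(t) = 485.9 * 0.31967548 = 155.330 ng/mL

155.330


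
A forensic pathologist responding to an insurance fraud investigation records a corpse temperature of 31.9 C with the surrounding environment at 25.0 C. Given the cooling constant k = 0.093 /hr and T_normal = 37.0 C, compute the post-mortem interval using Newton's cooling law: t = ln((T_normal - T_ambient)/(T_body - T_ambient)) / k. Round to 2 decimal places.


Using Newton's law of cooling:
t = ln((T_normal - T_ambient) / (T_body - T_ambient)) / k
T_normal - T_ambient = 12.0
T_body - T_ambient = 6.9
Ratio = 1.73913
ln(ratio) = 0.553385
t = 0.553385 / 0.093 = 5.95 hours

5.95


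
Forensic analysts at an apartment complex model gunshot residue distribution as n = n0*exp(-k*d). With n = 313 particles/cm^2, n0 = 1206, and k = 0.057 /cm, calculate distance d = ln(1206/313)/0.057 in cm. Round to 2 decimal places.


GSR distance calculation:
n0/n = 1206 / 313 = 3.853035
ln(n0/n) = 1.348861
d = 1.348861 / 0.057 = 23.66 cm

23.66


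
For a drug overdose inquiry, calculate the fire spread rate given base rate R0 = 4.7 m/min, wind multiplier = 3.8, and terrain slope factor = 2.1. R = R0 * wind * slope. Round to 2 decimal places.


Fire spread rate calculation:
R = R0 * wind_factor * slope_factor
= 4.7 * 3.8 * 2.1
= 17.86 * 2.1
= 37.51 m/min

37.51


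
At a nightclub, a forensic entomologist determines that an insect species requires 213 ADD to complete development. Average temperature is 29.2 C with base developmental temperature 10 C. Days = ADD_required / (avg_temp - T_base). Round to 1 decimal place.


Insect development time:
Effective temperature = avg_temp - T_base = 29.2 - 10 = 19.2 C
Days = ADD / effective_temp = 213 / 19.2 = 11.1 days

11.1


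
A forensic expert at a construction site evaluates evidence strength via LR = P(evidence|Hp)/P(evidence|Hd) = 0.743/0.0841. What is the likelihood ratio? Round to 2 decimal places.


Likelihood ratio calculation:
LR = P(E|Hp) / P(E|Hd)
LR = 0.743 / 0.0841
LR = 8.83

8.83


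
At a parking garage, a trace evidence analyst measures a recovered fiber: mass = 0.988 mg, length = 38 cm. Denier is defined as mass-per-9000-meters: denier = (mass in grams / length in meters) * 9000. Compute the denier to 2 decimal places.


Denier calculation:
Mass in grams = 0.988 mg / 1000 = 0.000988 g
Length in meters = 38 cm / 100 = 0.38 m
Linear density = mass / length = 0.000988 / 0.38 = 0.0026 g/m
Denier = (g/m) * 9000 = 0.0026 * 9000 = 23.40

23.40


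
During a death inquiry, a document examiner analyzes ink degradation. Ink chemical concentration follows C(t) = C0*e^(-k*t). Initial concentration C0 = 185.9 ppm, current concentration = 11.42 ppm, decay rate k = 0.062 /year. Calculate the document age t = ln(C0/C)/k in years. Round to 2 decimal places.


Document age estimation:
C0/C = 185.9 / 11.42 = 16.278459
ln(C0/C) = 2.789843
t = 2.789843 / 0.062 = 45.00 years

45.00


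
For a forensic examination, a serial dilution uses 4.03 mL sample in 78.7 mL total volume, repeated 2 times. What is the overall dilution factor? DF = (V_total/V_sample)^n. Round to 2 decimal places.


Dilution factor calculation:
Single dilution = V_total / V_sample = 78.7 / 4.03 ≈ 19.528536
Number of dilutions = 2
Total DF = (78.7 / 4.03)^2 (full precision, rounded at the end) = 381.36

381.36


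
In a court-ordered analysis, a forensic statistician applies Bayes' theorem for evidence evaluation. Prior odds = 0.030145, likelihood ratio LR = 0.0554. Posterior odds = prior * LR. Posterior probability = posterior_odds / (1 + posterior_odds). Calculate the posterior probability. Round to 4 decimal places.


Bayesian evidence evaluation:
Posterior odds = prior_odds * LR = 0.030145 * 0.0554 = 0.001670033
Posterior probability = posterior_odds / (1 + posterior_odds)
= 0.001670033 / (1 + 0.001670033)
= 0.001670033 / 1.001670033
= 0.0017

0.0017


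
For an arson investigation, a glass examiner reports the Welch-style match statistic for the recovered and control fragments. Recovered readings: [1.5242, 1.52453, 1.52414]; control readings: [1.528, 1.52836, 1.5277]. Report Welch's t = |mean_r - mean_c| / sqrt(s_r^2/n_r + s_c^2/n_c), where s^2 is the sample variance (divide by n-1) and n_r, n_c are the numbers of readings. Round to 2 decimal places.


Welch's t-criterion for glass RI comparison:
Recovered mean = sum / n_r = 4.57287 / 3 = 1.52429
Control mean = sum / n_c = 4.58406 / 3 = 1.52802
Recovered sample variance s_r^2 = 4.41e-08
Control sample variance s_c^2 = 1.092e-07
Welch SE (unpooled) = sqrt(s_r^2/n_r + s_c^2/n_c) = sqrt(1.47e-08 + 3.64e-08) = sqrt(5.11e-08) = 0.000226053
|mean_r - mean_c| = 0.00373
t = 0.00373 / 0.000226053 = 16.50

16.50


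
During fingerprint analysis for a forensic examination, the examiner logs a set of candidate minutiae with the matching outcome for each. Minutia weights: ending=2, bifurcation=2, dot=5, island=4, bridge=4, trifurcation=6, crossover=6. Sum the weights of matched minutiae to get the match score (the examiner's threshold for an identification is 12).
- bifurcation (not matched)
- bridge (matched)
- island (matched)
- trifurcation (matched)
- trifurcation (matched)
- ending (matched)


Weighted minutiae match score:
  bifurcation: not matched, +0
  bridge: matched, +4 (running total 4)
  island: matched, +4 (running total 8)
  trifurcation: matched, +6 (running total 14)
  trifurcation: matched, +6 (running total 20)
  ending: matched, +2 (running total 22)
Total score = 22
Threshold = 12; verdict = identification

22


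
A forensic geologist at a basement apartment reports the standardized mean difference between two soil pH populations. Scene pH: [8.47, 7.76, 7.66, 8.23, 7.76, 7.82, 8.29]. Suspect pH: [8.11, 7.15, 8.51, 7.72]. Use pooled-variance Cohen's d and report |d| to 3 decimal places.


Pooled-variance Cohen's d for soil pH comparison:
Scene mean = 55.99 / 7 = 7.998571
Suspect mean = 31.49 / 4 = 7.8725
Scene sample variance s_s^2 = 0.103514
Suspect sample variance s_c^2 = 0.336025
Pooled variance = ((n_s-1)*s_s^2 + (n_c-1)*s_c^2) / (n_s + n_c - 2) = 0.181018
Pooled SD = sqrt(0.181018) = 0.425462
Mean difference = 0.126071
|d| = |0.126071| / 0.425462 = 0.296

0.296


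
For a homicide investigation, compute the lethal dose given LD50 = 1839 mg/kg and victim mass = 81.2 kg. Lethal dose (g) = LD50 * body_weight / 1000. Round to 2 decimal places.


Lethal dose calculation:
Lethal dose = LD50 * body_weight / 1000
= 1839 * 81.2 / 1000
= 149326.8 / 1000
= 149.33 g

149.33


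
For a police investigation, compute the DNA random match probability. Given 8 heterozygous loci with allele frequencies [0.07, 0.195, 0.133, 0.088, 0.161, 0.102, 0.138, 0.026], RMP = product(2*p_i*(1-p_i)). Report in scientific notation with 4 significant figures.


Computing RMP for 8 loci:
Locus 1: 2 * 0.07 * 0.93 = 0.1302
Locus 2: 2 * 0.195 * 0.805 = 0.31395
Locus 3: 2 * 0.133 * 0.867 = 0.230622
Locus 4: 2 * 0.088 * 0.912 = 0.160512
Locus 5: 2 * 0.161 * 0.839 = 0.270158
Locus 6: 2 * 0.102 * 0.898 = 0.183192
Locus 7: 2 * 0.138 * 0.862 = 0.237912
Locus 8: 2 * 0.026 * 0.974 = 0.050648
RMP = 9.024e-07

9.024e-07


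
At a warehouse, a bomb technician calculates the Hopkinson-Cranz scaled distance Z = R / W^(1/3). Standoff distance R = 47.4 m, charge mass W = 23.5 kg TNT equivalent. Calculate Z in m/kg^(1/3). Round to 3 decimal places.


Scaled distance calculation:
W^(1/3) = 23.5^(1/3) = 2.864327
Z = R / W^(1/3) = 47.4 / 2.864327
Z = 16.548 m/kg^(1/3)

16.548


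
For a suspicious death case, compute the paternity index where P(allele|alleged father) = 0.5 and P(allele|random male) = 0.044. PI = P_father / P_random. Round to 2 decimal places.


Paternity Index calculation:
PI = P(allele|father) / P(allele|random)
PI = 0.5 / 0.044
PI = 11.36

11.36


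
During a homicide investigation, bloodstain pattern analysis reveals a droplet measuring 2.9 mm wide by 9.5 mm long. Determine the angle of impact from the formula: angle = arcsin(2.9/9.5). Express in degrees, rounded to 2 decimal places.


Blood spatter impact angle calculation:
width / length = 2.9 / 9.5 = 0.305263
angle = arcsin(0.305263)
angle = 17.77 degrees

17.77


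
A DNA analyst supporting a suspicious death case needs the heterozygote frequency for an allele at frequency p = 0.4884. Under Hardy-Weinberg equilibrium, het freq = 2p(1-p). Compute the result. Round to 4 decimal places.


Hardy-Weinberg heterozygote frequency:
q = 1 - p = 1 - 0.4884 = 0.5116
2pq = 2 * 0.4884 * 0.5116 = 0.4997

0.4997


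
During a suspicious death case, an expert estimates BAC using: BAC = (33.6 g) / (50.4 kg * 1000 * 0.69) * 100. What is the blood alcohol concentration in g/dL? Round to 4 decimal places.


Applying the Widmark formula:
BAC = (dose_g / (body_wt * 1000 * r)) * 100
Denominator = 50.4 * 1000 * 0.69 = 34776
BAC = (33.6 / 34776) * 100
BAC = 0.0966 g/dL

0.0966


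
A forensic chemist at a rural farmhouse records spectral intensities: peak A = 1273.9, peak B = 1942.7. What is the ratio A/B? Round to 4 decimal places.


Spectral peak ratio:
Peak A = 1273.9 counts
Peak B = 1942.7 counts
Ratio = 1273.9 / 1942.7 = 0.6557

0.6557


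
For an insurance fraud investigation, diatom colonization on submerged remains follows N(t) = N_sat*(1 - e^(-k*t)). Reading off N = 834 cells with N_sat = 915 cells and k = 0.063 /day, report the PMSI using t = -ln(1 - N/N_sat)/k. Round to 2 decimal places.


PMSI from diatom colonization curve:
N / N_sat = 834 / 915 = 0.911475
1 - N/N_sat = 0.088525
ln(1 - N/N_sat) = -2.42447
t = -ln(1 - N/N_sat) / k = -(-2.42447) / 0.063 = 38.48 days

38.48


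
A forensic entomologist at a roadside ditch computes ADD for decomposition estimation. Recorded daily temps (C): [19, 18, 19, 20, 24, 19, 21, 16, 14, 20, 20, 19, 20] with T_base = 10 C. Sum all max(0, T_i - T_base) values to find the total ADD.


Computing ADD day by day:
Day 1: max(0, 19 - 10) = 9
Day 2: max(0, 18 - 10) = 8
Day 3: max(0, 19 - 10) = 9
Day 4: max(0, 20 - 10) = 10
Day 5: max(0, 24 - 10) = 14
Day 6: max(0, 19 - 10) = 9
Day 7: max(0, 21 - 10) = 11
Day 8: max(0, 16 - 10) = 6
Day 9: max(0, 14 - 10) = 4
Day 10: max(0, 20 - 10) = 10
Day 11: max(0, 20 - 10) = 10
Day 12: max(0, 19 - 10) = 9
Day 13: max(0, 20 - 10) = 10
Total ADD = 119

119


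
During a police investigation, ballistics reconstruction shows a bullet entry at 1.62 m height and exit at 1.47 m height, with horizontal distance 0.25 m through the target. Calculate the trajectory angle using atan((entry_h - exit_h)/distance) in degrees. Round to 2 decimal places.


Bullet trajectory angle:
Height difference = 1.62 - 1.47 = 0.15 m
angle = atan(0.15 / 0.25)
angle = atan(0.6)
angle = 30.96 degrees

30.96


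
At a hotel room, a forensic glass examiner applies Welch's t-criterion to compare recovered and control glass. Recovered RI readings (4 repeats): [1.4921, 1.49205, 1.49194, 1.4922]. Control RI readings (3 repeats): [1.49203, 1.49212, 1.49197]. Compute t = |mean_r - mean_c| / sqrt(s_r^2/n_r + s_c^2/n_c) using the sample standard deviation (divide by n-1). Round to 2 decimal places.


Welch's t-criterion for glass RI comparison:
Recovered mean = sum / n_r = 5.96829 / 4 = 1.4920725
Control mean = sum / n_c = 4.47612 / 3 = 1.49204
Recovered sample variance s_r^2 = 1.16917e-08
Control sample variance s_c^2 = 5.7e-09
Welch SE (unpooled) = sqrt(s_r^2/n_r + s_c^2/n_c) = sqrt(2.92292e-09 + 1.9e-09) = sqrt(4.82292e-09) = 6.94472e-05
|mean_r - mean_c| = 3.25e-05
t = 3.25e-05 / 6.94472e-05 = 0.47

0.47


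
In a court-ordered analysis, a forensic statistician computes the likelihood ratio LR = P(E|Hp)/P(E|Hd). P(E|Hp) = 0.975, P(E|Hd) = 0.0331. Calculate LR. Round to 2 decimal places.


Likelihood ratio calculation:
LR = P(E|Hp) / P(E|Hd)
LR = 0.975 / 0.0331
LR = 29.46

29.46


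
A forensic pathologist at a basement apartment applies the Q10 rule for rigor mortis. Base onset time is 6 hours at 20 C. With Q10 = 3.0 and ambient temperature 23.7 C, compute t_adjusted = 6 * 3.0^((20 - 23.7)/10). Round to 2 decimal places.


Rigor mortis time adjustment:
Exponent = (T_ref - T_actual) / 10 = (20 - 23.7) / 10 = -0.37
Q10 factor = 3.0^-0.37 = 0.66599
t_adjusted = 6 * 0.66599 = 4.00 hours

4.00


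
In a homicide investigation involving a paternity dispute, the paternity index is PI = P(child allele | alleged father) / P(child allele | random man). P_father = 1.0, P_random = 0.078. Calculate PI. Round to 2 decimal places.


Paternity Index calculation:
PI = P(allele|father) / P(allele|random)
PI = 1.0 / 0.078
PI = 12.82

12.82


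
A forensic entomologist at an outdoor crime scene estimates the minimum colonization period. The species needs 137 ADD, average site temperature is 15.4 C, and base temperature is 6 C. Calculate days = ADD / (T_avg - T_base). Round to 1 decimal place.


Insect development time:
Effective temperature = avg_temp - T_base = 15.4 - 6 = 9.4 C
Days = ADD / effective_temp = 137 / 9.4 = 14.6 days

14.6


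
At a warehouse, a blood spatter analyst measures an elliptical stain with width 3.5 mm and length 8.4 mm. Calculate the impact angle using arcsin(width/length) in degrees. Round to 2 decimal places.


Blood spatter impact angle calculation:
width / length = 3.5 / 8.4 = 0.416667
angle = arcsin(0.416667)
angle = 24.62 degrees

24.62


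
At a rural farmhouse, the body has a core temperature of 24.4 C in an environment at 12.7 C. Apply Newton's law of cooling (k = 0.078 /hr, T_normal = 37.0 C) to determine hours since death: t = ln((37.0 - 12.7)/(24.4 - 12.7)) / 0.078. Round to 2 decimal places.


Using Newton's law of cooling:
t = ln((T_normal - T_ambient) / (T_body - T_ambient)) / k
T_normal - T_ambient = 24.3
T_body - T_ambient = 11.7
Ratio = 2.076923
ln(ratio) = 0.730887
t = 0.730887 / 0.078 = 9.37 hours

9.37


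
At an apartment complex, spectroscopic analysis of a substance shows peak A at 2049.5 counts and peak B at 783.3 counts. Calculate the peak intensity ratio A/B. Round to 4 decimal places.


Spectral peak ratio:
Peak A = 2049.5 counts
Peak B = 783.3 counts
Ratio = 2049.5 / 783.3 = 2.6165

2.6165


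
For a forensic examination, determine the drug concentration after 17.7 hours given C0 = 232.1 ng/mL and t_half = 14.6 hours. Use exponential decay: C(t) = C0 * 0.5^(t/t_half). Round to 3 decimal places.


Drug concentration decay:
Number of half-lives = t / t_half = 17.7 / 14.6 = 1.212329
Decay factor = 0.5^1.212329 = 0.43157135
C(t) = 232.1 * 0.43157135 = 100.168 ng/mL

100.168


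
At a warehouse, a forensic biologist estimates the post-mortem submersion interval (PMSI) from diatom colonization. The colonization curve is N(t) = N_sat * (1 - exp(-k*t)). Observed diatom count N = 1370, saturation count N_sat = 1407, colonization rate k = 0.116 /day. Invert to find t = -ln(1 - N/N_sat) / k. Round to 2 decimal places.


PMSI from diatom colonization curve:
N / N_sat = 1370 / 1407 = 0.973703
1 - N/N_sat = 0.026297
ln(1 - N/N_sat) = -3.6383
t = -ln(1 - N/N_sat) / k = -(-3.6383) / 0.116 = 31.36 days

31.36


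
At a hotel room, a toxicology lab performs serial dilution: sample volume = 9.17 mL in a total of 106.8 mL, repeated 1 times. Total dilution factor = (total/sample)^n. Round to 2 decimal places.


Dilution factor calculation:
Single dilution = V_total / V_sample = 106.8 / 9.17 ≈ 11.646674
Number of dilutions = 1
Total DF = (106.8 / 9.17)^1 (full precision, rounded at the end) = 11.65

11.65


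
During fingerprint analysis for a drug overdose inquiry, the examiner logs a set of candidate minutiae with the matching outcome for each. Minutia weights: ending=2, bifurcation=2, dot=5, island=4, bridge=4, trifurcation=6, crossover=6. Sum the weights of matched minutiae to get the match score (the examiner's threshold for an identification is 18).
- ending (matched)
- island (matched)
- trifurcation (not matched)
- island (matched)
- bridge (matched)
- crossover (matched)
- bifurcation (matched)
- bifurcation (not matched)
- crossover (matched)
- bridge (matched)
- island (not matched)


Weighted minutiae match score:
  ending: matched, +2 (running total 2)
  island: matched, +4 (running total 6)
  trifurcation: not matched, +0
  island: matched, +4 (running total 10)
  bridge: matched, +4 (running total 14)
  crossover: matched, +6 (running total 20)
  bifurcation: matched, +2 (running total 22)
  bifurcation: not matched, +0
  crossover: matched, +6 (running total 28)
  bridge: matched, +4 (running total 32)
  island: not matched, +0
Total score = 32
Threshold = 18; verdict = identification

32


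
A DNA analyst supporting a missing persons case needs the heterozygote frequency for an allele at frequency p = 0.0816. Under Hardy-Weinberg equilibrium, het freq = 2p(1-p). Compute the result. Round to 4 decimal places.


Hardy-Weinberg heterozygote frequency:
q = 1 - p = 1 - 0.0816 = 0.9184
2pq = 2 * 0.0816 * 0.9184 = 0.1499

0.1499


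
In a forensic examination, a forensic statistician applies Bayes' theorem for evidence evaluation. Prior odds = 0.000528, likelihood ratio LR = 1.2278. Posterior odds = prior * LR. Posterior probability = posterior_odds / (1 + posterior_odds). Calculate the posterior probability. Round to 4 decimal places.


Bayesian evidence evaluation:
Posterior odds = prior_odds * LR = 0.000528 * 1.2278 = 0.0006482784
Posterior probability = posterior_odds / (1 + posterior_odds)
= 0.0006482784 / (1 + 0.0006482784)
= 0.0006482784 / 1.0006482784
= 0.0006

0.0006


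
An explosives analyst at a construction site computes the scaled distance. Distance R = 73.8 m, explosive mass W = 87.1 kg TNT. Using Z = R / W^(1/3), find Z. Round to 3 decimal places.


Scaled distance calculation:
W^(1/3) = 87.1^(1/3) = 4.432745
Z = R / W^(1/3) = 73.8 / 4.432745
Z = 16.649 m/kg^(1/3)

16.649


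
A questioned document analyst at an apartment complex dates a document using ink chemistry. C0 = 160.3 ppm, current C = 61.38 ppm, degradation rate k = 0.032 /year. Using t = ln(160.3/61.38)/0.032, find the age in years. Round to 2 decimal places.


Document age estimation:
C0/C = 160.3 / 61.38 = 2.6116
ln(C0/C) = 0.959963
t = 0.959963 / 0.032 = 30.00 years

30.00


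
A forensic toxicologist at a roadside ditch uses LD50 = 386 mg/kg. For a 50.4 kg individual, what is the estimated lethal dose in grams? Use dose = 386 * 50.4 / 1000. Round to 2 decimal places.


Lethal dose calculation:
Lethal dose = LD50 * body_weight / 1000
= 386 * 50.4 / 1000
= 19454.4 / 1000
= 19.45 g

19.45


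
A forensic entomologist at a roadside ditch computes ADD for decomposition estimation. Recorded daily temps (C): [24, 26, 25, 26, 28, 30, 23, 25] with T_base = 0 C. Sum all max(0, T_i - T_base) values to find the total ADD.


Computing ADD day by day:
Day 1: max(0, 24 - 0) = 24
Day 2: max(0, 26 - 0) = 26
Day 3: max(0, 25 - 0) = 25
Day 4: max(0, 26 - 0) = 26
Day 5: max(0, 28 - 0) = 28
Day 6: max(0, 30 - 0) = 30
Day 7: max(0, 23 - 0) = 23
Day 8: max(0, 25 - 0) = 25
Total ADD = 207

207


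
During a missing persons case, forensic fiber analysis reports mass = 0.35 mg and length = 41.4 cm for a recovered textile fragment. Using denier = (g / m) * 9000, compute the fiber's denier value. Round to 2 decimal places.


Denier calculation:
Mass in grams = 0.35 mg / 1000 = 0.00035 g
Length in meters = 41.4 cm / 100 = 0.414 m
Linear density = mass / length = 0.00035 / 0.414 = 0.00084541 g/m
Denier = (g/m) * 9000 = 0.00084541 * 9000 = 7.61

7.61


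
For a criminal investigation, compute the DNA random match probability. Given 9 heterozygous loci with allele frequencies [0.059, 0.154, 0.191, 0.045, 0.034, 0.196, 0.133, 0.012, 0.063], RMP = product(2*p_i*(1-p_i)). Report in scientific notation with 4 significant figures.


Computing RMP for 9 loci:
Locus 1: 2 * 0.059 * 0.941 = 0.111038
Locus 2: 2 * 0.154 * 0.846 = 0.260568
Locus 3: 2 * 0.191 * 0.809 = 0.309038
Locus 4: 2 * 0.045 * 0.955 = 0.08595
Locus 5: 2 * 0.034 * 0.966 = 0.065688
Locus 6: 2 * 0.196 * 0.804 = 0.315168
Locus 7: 2 * 0.133 * 0.867 = 0.230622
Locus 8: 2 * 0.012 * 0.988 = 0.023712
Locus 9: 2 * 0.063 * 0.937 = 0.118062
RMP = 1.027e-08

1.027e-08


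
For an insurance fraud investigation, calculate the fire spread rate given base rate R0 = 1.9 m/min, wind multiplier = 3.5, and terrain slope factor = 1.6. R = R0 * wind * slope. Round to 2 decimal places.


Fire spread rate calculation:
R = R0 * wind_factor * slope_factor
= 1.9 * 3.5 * 1.6
= 6.65 * 1.6
= 10.64 m/min

10.64


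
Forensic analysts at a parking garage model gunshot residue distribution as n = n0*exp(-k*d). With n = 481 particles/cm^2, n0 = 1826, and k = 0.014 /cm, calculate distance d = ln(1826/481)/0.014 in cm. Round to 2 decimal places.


GSR distance calculation:
n0/n = 1826 / 481 = 3.796258
ln(n0/n) = 1.334016
d = 1.334016 / 0.014 = 95.29 cm

95.29


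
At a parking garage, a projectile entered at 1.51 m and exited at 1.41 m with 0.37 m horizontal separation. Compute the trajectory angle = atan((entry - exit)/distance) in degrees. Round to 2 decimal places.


Bullet trajectory angle:
Height difference = 1.51 - 1.41 = 0.1 m
angle = atan(0.1 / 0.37)
angle = atan(0.27027)
angle = 15.12 degrees

15.12


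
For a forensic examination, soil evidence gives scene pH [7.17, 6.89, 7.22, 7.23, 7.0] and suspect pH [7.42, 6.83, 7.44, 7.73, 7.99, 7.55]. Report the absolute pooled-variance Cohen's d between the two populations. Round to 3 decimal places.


Pooled-variance Cohen's d for soil pH comparison:
Scene mean = 35.51 / 5 = 7.102
Suspect mean = 44.96 / 6 = 7.493333
Scene sample variance s_s^2 = 0.02257
Suspect sample variance s_c^2 = 0.150827
Pooled variance = ((n_s-1)*s_s^2 + (n_c-1)*s_c^2) / (n_s + n_c - 2) = 0.093824
Pooled SD = sqrt(0.093824) = 0.306307
Mean difference = -0.391333
|d| = |-0.391333| / 0.306307 = 1.278

1.278


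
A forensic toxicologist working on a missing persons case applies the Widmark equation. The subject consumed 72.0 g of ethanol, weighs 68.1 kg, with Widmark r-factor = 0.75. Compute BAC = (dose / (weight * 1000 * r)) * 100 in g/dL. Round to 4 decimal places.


Applying the Widmark formula:
BAC = (dose_g / (body_wt * 1000 * r)) * 100
Denominator = 68.1 * 1000 * 0.75 = 51075
BAC = (72.0 / 51075) * 100
BAC = 0.1410 g/dL

0.1410


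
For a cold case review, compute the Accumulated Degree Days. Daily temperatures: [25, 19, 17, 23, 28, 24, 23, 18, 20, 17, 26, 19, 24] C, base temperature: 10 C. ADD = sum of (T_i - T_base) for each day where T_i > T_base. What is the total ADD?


Computing ADD day by day:
Day 1: max(0, 25 - 10) = 15
Day 2: max(0, 19 - 10) = 9
Day 3: max(0, 17 - 10) = 7
Day 4: max(0, 23 - 10) = 13
Day 5: max(0, 28 - 10) = 18
Day 6: max(0, 24 - 10) = 14
Day 7: max(0, 23 - 10) = 13
Day 8: max(0, 18 - 10) = 8
Day 9: max(0, 20 - 10) = 10
Day 10: max(0, 17 - 10) = 7
Day 11: max(0, 26 - 10) = 16
Day 12: max(0, 19 - 10) = 9
Day 13: max(0, 24 - 10) = 14
Total ADD = 153

153
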